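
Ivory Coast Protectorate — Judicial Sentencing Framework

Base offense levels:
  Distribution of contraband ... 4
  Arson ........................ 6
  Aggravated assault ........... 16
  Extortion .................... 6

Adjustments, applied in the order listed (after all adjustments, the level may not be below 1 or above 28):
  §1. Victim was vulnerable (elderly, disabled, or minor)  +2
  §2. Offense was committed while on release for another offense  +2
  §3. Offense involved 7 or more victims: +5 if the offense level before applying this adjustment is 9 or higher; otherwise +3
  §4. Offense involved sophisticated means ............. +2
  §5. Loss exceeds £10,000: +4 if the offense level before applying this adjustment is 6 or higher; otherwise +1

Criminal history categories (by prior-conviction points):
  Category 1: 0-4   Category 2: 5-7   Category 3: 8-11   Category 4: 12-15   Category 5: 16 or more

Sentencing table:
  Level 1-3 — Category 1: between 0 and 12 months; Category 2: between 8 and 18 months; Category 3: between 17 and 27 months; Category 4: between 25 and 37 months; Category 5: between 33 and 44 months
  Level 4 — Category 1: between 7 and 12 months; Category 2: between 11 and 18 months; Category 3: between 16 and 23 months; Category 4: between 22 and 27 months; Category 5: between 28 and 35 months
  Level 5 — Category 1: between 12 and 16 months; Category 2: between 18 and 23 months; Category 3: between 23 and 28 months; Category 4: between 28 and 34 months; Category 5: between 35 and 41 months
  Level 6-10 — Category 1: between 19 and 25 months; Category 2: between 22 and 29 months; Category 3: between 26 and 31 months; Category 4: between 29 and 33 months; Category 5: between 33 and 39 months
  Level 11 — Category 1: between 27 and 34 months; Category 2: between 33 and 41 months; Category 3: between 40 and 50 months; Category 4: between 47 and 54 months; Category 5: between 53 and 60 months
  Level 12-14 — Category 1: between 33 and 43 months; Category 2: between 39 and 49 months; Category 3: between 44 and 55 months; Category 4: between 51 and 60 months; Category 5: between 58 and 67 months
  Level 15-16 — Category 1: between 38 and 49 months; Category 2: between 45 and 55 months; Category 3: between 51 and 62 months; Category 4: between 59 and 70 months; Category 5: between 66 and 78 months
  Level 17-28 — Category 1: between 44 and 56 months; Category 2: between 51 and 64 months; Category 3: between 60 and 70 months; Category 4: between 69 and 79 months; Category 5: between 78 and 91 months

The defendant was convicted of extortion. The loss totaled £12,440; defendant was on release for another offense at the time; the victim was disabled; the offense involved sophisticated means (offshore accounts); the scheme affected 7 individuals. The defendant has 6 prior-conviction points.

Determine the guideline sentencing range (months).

Base offense level for extortion: 6.
§1 applies: 6 + 2 = 8.
§2 applies: 8 + 2 = 10.
§3 applies (level before this adjustment is 10 ≥ 9, so +5): 10 + 5 = 15.
§4 applies: 15 + 2 = 17.
§5 applies (level before this adjustment is 17 ≥ 6, so +4): 17 + 4 = 21.
Final offense level: 21.
Criminal history: 6 prior points → Category 2 (5-7).
Level 21 falls in the 17-28 band.
Grid: Level 17-28 × Category 2 = 51-64 months.

51-64 months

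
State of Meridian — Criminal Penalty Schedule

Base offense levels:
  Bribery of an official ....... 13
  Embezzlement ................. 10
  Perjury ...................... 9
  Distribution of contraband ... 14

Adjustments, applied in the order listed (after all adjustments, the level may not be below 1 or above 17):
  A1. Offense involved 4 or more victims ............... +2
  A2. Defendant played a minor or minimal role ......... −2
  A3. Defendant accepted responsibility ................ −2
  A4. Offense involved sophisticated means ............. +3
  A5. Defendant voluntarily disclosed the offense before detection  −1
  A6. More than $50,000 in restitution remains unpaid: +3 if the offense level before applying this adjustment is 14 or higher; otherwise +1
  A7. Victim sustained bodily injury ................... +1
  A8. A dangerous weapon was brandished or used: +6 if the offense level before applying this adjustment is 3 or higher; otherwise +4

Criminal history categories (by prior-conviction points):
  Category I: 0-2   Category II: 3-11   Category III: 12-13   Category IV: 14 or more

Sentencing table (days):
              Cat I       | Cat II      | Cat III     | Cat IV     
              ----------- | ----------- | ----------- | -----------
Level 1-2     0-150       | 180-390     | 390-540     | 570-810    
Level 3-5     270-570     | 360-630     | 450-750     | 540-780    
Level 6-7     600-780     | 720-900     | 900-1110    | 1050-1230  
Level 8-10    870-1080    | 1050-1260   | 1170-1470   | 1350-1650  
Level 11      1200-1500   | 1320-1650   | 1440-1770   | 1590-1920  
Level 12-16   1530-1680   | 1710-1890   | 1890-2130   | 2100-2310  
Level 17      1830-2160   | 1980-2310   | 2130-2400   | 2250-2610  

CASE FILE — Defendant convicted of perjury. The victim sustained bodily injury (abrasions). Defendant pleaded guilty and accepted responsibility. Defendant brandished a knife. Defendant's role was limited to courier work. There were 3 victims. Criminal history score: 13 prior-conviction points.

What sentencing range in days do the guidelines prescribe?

Base offense level for perjury: 9.
A1 does not apply.
A2 applies: 9 − 2 = 7.
A3 applies: 7 − 2 = 5.
A4 does not apply.
A5 does not apply.
A7 applies: 5 + 1 = 6.
A8 applies (level before this adjustment is 6 ≥ 3, so +6): 6 + 6 = 12.
Final offense level: 12.
Criminal history: 13 prior points → Category III (12-13).
Level 12 falls in the 12-16 band.
Grid: Level 12-16 × Category III = 1890-2130 days.

1890-2130 days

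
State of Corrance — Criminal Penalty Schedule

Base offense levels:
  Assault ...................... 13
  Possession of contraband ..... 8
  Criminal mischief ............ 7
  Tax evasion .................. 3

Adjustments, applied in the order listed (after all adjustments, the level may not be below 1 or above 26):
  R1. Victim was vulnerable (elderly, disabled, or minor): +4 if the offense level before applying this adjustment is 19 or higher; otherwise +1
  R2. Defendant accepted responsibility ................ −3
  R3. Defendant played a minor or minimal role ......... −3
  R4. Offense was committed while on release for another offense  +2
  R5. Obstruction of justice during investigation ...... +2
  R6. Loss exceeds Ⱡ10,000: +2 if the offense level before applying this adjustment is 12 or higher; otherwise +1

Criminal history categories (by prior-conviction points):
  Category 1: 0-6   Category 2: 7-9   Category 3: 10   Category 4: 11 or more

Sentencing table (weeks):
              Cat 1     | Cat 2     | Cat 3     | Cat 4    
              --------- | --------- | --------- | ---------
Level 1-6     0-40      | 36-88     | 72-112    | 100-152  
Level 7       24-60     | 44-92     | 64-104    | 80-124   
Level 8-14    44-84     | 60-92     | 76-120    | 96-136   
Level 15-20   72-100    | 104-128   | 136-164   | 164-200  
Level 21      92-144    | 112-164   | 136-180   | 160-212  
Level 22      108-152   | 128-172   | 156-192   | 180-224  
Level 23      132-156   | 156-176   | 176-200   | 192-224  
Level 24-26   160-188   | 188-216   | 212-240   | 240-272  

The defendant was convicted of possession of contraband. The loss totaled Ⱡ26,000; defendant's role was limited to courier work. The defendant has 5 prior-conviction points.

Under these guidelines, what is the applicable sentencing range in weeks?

Base offense level for possession of contraband: 8.
R1 does not apply.
R2 does not apply.
R3 applies: 8 − 3 = 5.
R6 applies (level before this adjustment is 5 < 12, so +1): 5 + 1 = 6.
Final offense level: 6.
Criminal history: 5 prior points → Category 1 (0-6).
Level 6 falls in the 1-6 band.
Grid: Level 1-6 × Category 1 = 0-40 weeks.

0-40 weeks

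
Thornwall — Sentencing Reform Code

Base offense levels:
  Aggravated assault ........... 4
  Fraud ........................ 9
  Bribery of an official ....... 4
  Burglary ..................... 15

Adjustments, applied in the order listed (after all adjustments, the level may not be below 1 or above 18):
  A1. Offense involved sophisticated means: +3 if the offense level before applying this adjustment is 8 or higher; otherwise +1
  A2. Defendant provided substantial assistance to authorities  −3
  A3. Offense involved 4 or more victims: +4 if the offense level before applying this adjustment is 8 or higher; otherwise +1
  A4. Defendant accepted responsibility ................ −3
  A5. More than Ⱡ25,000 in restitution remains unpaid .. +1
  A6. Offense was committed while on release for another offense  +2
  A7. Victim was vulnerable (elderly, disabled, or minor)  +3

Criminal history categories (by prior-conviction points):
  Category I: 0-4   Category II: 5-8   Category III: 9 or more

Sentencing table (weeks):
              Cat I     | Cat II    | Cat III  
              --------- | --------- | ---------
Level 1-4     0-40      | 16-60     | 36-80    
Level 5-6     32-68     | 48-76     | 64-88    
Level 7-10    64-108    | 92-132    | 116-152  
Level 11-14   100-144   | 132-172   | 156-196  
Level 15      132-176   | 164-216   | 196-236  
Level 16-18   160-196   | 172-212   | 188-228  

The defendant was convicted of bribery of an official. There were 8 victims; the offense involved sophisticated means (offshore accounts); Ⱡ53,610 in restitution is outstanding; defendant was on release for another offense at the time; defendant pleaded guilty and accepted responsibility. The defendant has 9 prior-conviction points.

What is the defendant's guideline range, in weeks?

Base offense level for bribery of an official: 4.
A1 applies (level before this adjustment is 4 < 8, so +1): 4 + 1 = 5.
A2 does not apply.
A3 applies (level before this adjustment is 5 < 8, so +1): 5 + 1 = 6.
A4 applies: 6 − 3 = 3.
A5 applies: 3 + 1 = 4.
A6 applies: 4 + 2 = 6.
A7 does not apply.
Final offense level: 6.
Criminal history: 9 prior points → Category III (9+).
Level 6 falls in the 5-6 band.
Grid: Level 5-6 × Category III = 64-88 weeks.

64-88 weeks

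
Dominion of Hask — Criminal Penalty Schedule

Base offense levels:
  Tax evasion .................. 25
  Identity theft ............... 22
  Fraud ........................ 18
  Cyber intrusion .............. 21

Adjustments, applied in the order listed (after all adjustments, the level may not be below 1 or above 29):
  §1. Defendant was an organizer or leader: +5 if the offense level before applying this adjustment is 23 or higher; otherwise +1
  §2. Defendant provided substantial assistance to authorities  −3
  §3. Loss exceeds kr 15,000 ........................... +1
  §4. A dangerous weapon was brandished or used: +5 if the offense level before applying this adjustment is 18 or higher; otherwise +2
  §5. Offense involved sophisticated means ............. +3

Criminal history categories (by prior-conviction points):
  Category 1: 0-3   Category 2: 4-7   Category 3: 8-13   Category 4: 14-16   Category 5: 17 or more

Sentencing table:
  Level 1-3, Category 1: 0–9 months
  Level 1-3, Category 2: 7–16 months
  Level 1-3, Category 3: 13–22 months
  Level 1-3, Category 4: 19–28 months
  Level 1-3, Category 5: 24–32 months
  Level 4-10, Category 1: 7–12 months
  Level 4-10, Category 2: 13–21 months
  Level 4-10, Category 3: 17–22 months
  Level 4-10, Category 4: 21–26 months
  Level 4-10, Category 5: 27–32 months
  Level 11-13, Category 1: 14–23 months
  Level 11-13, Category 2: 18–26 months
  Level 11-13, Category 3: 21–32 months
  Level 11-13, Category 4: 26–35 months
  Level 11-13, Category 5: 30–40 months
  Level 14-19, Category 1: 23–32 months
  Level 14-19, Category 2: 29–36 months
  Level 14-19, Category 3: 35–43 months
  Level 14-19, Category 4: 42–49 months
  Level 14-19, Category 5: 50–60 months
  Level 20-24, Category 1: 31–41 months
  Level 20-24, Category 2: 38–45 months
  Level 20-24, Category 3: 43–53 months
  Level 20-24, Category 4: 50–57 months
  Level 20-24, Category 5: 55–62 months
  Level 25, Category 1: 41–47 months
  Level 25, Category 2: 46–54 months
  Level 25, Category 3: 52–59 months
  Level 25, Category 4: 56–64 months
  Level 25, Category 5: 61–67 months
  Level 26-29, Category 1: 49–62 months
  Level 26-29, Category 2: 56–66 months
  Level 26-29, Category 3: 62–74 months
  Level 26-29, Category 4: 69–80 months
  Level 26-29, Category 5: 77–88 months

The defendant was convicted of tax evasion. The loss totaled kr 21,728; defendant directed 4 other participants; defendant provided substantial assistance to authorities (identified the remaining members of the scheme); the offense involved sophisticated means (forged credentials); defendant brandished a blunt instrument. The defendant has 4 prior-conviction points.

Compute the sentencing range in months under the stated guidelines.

Base offense level for tax evasion: 25.
§1 applies (level before this adjustment is 25 ≥ 23, so +5): 25 + 5 = 30.
§2 applies: 30 − 3 = 27.
§3 applies: 27 + 1 = 28.
§4 applies (level before this adjustment is 28 ≥ 18, so +5): 28 + 5 = 33.
§5 applies: 33 + 3 = 36.
Level 36 exceeds the maximum of 29; capped at 29.
Final offense level: 29.
Criminal history: 4 prior points → Category 2 (4-7).
Level 29 falls in the 26-29 band.
Grid: Level 26-29 × Category 2 = 56-66 months.

56-66 months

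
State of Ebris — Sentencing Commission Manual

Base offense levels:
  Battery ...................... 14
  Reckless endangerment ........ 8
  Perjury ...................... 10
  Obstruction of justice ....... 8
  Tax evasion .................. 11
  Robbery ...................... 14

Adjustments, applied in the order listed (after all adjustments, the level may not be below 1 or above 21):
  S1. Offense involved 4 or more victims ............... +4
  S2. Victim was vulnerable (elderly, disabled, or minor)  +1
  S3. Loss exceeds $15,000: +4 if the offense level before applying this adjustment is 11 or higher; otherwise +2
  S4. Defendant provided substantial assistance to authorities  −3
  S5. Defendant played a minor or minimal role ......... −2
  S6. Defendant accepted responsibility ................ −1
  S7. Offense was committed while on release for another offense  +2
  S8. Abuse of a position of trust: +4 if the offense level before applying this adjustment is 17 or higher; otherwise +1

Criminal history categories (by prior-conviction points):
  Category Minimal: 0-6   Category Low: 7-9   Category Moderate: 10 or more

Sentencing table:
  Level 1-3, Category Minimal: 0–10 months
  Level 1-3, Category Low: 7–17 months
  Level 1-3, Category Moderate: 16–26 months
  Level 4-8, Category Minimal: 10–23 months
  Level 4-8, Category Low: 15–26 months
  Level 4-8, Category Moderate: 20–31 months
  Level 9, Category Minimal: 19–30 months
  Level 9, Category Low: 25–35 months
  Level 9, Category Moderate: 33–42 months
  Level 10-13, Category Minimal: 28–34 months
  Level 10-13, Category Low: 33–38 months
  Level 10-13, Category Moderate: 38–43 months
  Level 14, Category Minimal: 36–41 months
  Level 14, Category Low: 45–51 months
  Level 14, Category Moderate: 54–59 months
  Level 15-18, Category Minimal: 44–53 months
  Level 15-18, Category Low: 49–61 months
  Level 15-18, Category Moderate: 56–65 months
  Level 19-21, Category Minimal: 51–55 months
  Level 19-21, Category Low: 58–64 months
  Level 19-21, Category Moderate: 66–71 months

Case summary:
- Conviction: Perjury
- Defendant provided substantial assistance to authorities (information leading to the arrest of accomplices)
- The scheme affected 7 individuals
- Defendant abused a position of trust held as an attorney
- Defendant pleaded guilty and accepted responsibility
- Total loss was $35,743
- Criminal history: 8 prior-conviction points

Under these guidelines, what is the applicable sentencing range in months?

Base offense level for perjury: 10.
S1 applies: 10 + 4 = 14.
S3 applies (level before this adjustment is 14 ≥ 11, so +4): 14 + 4 = 18.
S4 applies: 18 − 3 = 15.
S6 applies: 15 − 1 = 14.
S7 does not apply.
S8 applies (level before this adjustment is 14 < 17, so +1): 14 + 1 = 15.
Final offense level: 15.
Criminal history: 8 prior points → Category Low (7-9).
Level 15 falls in the 15-18 band.
Grid: Level 15-18 × Category Low = 49-61 months.

49-61 months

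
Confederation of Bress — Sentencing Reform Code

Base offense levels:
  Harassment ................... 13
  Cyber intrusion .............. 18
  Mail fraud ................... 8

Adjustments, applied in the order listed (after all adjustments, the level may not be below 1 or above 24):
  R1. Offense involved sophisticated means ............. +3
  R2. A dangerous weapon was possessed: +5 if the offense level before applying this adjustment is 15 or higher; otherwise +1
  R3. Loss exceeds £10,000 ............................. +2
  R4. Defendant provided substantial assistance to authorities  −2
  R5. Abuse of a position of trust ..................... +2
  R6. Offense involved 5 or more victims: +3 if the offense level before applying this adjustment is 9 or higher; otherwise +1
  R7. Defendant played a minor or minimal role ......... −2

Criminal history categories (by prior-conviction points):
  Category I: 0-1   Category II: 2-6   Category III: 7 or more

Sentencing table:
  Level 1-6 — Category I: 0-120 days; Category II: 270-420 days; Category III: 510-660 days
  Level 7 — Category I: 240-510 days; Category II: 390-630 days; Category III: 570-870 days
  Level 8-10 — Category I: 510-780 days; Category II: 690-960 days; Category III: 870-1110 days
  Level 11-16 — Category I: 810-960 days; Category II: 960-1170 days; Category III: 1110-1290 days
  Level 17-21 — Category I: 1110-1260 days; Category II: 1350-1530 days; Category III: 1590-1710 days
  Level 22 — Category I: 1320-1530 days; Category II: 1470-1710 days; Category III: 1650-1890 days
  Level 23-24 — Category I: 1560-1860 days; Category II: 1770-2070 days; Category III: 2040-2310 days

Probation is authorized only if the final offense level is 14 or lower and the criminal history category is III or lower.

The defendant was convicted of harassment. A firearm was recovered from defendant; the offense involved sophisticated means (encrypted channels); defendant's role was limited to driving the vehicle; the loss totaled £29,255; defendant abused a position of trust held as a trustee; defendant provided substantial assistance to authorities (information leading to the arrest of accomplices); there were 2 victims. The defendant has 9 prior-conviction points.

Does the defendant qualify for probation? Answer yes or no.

Base offense level for harassment: 13.
R1 applies: 13 + 3 = 16.
R2 applies (level before this adjustment is 16 ≥ 15, so +5): 16 + 5 = 21.
R3 applies: 21 + 2 = 23.
R4 applies: 23 − 2 = 21.
R5 applies: 21 + 2 = 23.
R7 applies: 23 − 2 = 21.
Final offense level: 21.
Criminal history: 9 prior points → Category III (7+).
Level 21 falls in the 17-21 band.
Grid: Level 17-21 × Category III = 1590-1710 days.
Probation check: level 21 > 14 and category III ≤ III → not eligible.

No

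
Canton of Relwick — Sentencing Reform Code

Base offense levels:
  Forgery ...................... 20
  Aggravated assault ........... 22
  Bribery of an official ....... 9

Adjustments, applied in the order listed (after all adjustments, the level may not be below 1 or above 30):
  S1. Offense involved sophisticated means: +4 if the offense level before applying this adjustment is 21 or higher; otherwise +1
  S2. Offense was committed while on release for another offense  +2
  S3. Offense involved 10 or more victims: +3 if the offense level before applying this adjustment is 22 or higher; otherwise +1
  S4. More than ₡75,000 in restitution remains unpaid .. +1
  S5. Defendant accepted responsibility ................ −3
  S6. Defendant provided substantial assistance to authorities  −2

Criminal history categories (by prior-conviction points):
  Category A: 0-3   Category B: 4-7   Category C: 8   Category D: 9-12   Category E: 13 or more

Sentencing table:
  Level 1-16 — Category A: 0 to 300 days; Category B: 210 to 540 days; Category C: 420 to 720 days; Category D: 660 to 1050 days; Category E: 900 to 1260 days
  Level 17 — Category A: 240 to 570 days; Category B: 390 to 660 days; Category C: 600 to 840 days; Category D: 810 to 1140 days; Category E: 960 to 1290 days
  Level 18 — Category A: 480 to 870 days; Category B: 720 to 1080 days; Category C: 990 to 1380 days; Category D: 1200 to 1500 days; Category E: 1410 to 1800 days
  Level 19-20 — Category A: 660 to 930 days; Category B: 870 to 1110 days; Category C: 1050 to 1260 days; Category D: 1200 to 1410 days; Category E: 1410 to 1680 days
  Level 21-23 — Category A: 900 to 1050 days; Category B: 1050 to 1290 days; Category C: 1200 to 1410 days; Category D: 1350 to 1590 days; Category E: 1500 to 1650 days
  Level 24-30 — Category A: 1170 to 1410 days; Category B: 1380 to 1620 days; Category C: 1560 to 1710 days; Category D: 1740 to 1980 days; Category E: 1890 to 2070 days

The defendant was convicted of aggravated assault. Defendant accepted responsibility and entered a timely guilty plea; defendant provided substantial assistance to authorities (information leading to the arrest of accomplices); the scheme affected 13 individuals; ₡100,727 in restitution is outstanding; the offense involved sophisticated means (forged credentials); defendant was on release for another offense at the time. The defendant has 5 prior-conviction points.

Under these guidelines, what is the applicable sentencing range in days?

1380-1620 days

Base offense level for aggravated assault: 22.
S1 applies (level before this adjustment is 22 ≥ 21, so +4): 22 + 4 = 26.
S2 applies: 26 + 2 = 28.
S3 applies (level before this adjustment is 28 ≥ 22, so +3): 28 + 3 = 31.
S4 applies: 31 + 1 = 32.
S5 applies: 32 − 3 = 29.
S6 applies: 29 − 2 = 27.
Final offense level: 27.
Criminal history: 5 prior points → Category B (4-7).
Level 27 falls in the 24-30 band.
Grid: Level 24-30 × Category B = 1380-1620 days.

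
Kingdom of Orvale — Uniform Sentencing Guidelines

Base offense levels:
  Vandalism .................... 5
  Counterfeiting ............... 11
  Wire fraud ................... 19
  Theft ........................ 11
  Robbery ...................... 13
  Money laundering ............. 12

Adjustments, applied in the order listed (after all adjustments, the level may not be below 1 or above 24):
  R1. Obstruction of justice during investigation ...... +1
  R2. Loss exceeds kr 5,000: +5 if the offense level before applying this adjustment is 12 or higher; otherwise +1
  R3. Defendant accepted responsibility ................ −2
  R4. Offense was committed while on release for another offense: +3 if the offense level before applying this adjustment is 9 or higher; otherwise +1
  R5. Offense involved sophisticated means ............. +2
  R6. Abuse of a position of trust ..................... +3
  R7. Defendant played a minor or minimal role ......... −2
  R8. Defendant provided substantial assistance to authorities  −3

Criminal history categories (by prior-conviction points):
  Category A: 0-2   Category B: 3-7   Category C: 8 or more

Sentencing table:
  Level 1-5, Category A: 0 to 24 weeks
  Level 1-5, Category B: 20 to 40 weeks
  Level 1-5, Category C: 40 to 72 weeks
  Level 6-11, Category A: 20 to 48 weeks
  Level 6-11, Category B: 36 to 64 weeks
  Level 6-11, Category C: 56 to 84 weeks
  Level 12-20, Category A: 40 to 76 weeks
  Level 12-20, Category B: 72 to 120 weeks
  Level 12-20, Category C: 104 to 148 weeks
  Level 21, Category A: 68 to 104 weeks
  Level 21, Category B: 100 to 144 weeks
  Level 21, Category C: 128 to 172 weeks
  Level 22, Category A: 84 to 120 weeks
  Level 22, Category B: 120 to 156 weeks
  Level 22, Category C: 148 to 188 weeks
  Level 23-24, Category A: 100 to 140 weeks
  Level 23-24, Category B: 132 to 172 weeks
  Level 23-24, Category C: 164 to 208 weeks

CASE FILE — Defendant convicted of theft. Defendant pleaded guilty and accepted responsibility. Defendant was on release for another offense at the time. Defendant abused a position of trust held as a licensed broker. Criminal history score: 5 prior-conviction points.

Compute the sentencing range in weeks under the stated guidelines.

Base offense level for theft: 11.
R2 does not apply.
R3 applies: 11 − 2 = 9.
R4 applies (level before this adjustment is 9 ≥ 9, so +3): 9 + 3 = 12.
R6 applies: 12 + 3 = 15.
R8 does not apply.
Final offense level: 15.
Criminal history: 5 prior points → Category B (3-7).
Level 15 falls in the 12-20 band.
Grid: Level 12-20 × Category B = 72-120 weeks.

72-120 weeks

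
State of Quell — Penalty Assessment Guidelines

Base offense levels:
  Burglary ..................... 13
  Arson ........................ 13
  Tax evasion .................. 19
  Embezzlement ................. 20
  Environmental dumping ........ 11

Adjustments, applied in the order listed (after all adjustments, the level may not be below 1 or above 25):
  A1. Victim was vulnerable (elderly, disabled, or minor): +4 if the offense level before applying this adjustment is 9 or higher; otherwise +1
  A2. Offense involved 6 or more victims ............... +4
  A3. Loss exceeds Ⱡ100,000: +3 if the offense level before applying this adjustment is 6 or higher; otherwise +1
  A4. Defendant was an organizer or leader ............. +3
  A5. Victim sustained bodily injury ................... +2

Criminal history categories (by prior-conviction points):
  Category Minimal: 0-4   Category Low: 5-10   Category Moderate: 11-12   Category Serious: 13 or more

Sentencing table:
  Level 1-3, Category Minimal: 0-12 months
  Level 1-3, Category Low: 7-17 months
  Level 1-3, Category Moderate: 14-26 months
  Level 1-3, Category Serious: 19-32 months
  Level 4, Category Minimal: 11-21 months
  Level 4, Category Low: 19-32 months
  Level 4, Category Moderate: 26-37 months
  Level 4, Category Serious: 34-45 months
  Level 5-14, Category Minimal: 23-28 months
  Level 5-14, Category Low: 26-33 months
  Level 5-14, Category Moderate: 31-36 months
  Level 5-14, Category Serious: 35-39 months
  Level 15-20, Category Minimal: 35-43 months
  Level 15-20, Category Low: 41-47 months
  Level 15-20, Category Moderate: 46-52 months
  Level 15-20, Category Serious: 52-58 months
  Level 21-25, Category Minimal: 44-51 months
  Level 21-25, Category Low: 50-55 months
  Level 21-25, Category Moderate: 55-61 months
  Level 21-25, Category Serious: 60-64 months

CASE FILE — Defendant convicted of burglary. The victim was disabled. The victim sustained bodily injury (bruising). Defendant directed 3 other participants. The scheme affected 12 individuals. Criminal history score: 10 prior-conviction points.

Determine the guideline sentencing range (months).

Base offense level for burglary: 13.
A1 applies (level before this adjustment is 13 ≥ 9, so +4): 13 + 4 = 17.
A2 applies: 17 + 4 = 21.
A4 applies: 21 + 3 = 24.
A5 applies: 24 + 2 = 26.
Level 26 exceeds the maximum of 25; capped at 25.
Final offense level: 25.
Criminal history: 10 prior points → Category Low (5-10).
Level 25 falls in the 21-25 band.
Grid: Level 21-25 × Category Low = 50-55 months.

50-55 months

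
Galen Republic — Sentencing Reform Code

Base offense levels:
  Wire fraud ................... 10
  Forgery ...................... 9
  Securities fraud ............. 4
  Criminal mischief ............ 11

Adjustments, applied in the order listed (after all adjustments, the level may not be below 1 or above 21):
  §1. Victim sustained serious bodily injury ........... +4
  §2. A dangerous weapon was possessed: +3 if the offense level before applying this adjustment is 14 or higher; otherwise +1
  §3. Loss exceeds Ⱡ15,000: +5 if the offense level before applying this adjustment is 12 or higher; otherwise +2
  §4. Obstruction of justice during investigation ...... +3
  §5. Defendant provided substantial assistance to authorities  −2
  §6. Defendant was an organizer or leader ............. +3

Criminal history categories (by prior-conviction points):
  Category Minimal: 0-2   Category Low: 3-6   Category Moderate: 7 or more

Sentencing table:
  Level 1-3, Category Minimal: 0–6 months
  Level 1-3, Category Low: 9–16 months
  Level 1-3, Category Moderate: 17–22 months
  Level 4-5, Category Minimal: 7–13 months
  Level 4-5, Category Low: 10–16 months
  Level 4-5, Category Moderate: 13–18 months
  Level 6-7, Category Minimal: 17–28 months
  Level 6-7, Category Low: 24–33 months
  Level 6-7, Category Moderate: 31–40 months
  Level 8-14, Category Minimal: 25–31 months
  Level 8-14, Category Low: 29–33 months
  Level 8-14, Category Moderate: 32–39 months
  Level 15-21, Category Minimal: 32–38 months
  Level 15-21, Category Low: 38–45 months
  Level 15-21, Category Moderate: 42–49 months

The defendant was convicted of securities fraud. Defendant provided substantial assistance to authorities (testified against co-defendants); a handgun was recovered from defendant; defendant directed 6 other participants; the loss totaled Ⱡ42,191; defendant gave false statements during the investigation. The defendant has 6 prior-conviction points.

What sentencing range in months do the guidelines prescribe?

29-33 months

Base offense level for securities fraud: 4.
§2 applies (level before this adjustment is 4 < 14, so +1): 4 + 1 = 5.
§3 applies (level before this adjustment is 5 < 12, so +2): 5 + 2 = 7.
§4 applies: 7 + 3 = 10.
§5 applies: 10 − 2 = 8.
§6 applies: 8 + 3 = 11.
Final offense level: 11.
Criminal history: 6 prior points → Category Low (3-6).
Level 11 falls in the 8-14 band.
Grid: Level 8-14 × Category Low = 29-33 months.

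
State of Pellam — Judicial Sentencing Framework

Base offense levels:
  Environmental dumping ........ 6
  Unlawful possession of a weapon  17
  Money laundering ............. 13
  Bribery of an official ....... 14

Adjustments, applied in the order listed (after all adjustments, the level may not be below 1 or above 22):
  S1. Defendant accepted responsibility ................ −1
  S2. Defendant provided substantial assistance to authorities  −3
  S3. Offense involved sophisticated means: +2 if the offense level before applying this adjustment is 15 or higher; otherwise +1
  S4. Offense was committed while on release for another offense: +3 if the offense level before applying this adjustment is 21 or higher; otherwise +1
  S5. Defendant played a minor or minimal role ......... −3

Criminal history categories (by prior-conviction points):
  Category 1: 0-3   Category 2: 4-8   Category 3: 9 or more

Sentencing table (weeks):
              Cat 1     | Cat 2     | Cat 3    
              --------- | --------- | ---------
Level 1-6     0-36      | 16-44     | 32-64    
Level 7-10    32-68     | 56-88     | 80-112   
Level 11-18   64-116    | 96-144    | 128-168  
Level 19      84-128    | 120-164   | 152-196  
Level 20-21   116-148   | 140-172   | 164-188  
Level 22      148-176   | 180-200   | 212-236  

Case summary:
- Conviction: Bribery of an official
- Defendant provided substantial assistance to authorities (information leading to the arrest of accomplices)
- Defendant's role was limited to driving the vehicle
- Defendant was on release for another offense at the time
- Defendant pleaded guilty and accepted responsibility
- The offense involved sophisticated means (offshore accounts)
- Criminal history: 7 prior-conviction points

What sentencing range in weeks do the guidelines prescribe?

Base offense level for bribery of an official: 14.
S1 applies: 14 − 1 = 13.
S2 applies: 13 − 3 = 10.
S3 applies (level before this adjustment is 10 < 15, so +1): 10 + 1 = 11.
S4 applies (level before this adjustment is 11 < 21, so +1): 11 + 1 = 12.
S5 applies: 12 − 3 = 9.
Final offense level: 9.
Criminal history: 7 prior points → Category 2 (4-8).
Level 9 falls in the 7-10 band.
Grid: Level 7-10 × Category 2 = 56-88 weeks.

56-88 weeks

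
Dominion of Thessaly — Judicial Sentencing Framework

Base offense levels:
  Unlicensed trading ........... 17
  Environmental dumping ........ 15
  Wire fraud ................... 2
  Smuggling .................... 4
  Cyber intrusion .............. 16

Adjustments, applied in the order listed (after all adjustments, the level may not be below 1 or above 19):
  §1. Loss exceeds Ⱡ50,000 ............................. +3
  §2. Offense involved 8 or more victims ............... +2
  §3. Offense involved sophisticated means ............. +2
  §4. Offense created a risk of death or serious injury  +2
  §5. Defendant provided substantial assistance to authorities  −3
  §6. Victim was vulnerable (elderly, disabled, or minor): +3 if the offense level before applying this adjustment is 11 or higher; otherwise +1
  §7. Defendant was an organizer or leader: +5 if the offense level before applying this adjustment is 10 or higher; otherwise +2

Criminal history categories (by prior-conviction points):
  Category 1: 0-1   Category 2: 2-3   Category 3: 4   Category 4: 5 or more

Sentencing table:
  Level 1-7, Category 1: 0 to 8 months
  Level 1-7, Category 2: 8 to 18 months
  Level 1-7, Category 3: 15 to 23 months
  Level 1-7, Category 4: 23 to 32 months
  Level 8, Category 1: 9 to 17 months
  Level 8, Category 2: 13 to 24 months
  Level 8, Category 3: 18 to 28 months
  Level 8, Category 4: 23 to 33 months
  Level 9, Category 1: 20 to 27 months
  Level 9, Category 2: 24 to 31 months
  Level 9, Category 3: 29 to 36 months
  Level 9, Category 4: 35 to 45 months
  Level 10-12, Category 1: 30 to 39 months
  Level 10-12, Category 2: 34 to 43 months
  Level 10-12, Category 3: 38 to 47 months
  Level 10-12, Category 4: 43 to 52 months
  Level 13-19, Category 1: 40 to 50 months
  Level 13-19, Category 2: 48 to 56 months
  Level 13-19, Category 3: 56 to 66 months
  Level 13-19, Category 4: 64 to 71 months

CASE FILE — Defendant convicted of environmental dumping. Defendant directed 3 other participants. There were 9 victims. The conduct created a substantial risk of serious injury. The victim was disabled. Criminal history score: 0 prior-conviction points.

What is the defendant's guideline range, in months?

Base offense level for environmental dumping: 15.
§1 does not apply.
§2 applies: 15 + 2 = 17.
§4 applies: 17 + 2 = 19.
§5 does not apply.
§6 applies (level before this adjustment is 19 ≥ 11, so +3): 19 + 3 = 22.
§7 applies (level before this adjustment is 22 ≥ 10, so +5): 22 + 5 = 27.
Level 27 exceeds the maximum of 19; capped at 19.
Final offense level: 19.
Criminal history: 0 prior points → Category 1 (0-1).
Level 19 falls in the 13-19 band.
Grid: Level 13-19 × Category 1 = 40-50 months.

40-50 months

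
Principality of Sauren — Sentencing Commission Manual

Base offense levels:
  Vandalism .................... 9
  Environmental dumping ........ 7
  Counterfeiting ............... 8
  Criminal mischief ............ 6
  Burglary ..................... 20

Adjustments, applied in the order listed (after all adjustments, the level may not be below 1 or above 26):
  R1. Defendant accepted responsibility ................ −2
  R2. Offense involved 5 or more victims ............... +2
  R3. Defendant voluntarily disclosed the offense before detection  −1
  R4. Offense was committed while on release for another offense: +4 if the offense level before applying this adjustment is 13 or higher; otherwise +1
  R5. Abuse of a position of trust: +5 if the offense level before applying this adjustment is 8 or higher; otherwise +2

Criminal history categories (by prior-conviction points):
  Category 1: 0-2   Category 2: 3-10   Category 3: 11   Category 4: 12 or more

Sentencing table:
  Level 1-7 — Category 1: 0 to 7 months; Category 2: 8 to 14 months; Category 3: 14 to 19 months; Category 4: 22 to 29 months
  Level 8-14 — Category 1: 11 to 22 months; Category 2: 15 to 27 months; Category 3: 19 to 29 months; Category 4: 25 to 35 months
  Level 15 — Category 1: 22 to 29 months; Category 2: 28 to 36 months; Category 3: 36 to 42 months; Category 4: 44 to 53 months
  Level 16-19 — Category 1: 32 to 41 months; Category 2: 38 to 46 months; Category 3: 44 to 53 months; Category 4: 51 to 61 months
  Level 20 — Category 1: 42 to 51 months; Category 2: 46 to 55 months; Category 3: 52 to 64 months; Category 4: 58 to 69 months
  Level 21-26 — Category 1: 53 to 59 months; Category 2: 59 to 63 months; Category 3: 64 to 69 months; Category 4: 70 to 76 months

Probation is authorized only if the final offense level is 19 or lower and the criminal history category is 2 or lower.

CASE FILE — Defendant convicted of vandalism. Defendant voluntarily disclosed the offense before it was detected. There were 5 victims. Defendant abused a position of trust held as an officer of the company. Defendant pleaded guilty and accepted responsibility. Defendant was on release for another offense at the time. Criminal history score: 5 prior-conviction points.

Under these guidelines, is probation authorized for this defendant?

Yes

Base offense level for vandalism: 9.
R1 applies: 9 − 2 = 7.
R2 applies: 7 + 2 = 9.
R3 applies: 9 − 1 = 8.
R4 applies (level before this adjustment is 8 < 13, so +1): 8 + 1 = 9.
R5 applies (level before this adjustment is 9 ≥ 8, so +5): 9 + 5 = 14.
Final offense level: 14.
Criminal history: 5 prior points → Category 2 (3-10).
Level 14 falls in the 8-14 band.
Grid: Level 8-14 × Category 2 = 15-27 months.
Probation check: level 14 ≤ 19 and category 2 ≤ 2 → eligible.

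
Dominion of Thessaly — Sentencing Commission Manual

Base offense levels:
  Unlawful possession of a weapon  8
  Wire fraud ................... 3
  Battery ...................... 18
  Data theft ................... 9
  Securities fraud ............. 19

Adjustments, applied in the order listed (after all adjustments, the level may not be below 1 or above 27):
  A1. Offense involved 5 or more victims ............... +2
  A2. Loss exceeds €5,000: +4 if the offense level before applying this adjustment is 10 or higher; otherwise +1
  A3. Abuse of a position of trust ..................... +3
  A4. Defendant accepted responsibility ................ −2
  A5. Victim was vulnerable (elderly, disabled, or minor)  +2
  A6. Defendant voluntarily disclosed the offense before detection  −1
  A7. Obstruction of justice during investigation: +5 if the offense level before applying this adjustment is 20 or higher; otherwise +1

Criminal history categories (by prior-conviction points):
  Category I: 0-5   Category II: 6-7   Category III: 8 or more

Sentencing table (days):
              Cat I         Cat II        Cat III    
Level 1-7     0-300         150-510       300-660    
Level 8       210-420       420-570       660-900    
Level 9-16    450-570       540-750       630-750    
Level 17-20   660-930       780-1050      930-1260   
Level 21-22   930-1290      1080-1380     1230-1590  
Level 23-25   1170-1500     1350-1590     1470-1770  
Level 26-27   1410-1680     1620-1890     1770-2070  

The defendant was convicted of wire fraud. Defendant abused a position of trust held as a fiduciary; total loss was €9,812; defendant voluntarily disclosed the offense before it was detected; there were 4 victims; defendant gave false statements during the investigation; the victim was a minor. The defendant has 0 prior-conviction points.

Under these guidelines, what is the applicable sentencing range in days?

Base offense level for wire fraud: 3.
A2 applies (level before this adjustment is 3 < 10, so +1): 3 + 1 = 4.
A3 applies: 4 + 3 = 7.
A4 does not apply.
A5 applies: 7 + 2 = 9.
A6 applies: 9 − 1 = 8.
A7 applies (level before this adjustment is 8 < 20, so +1): 8 + 1 = 9.
Final offense level: 9.
Criminal history: 0 prior points → Category I (0-5).
Level 9 falls in the 9-16 band.
Grid: Level 9-16 × Category I = 450-570 days.

450-570 days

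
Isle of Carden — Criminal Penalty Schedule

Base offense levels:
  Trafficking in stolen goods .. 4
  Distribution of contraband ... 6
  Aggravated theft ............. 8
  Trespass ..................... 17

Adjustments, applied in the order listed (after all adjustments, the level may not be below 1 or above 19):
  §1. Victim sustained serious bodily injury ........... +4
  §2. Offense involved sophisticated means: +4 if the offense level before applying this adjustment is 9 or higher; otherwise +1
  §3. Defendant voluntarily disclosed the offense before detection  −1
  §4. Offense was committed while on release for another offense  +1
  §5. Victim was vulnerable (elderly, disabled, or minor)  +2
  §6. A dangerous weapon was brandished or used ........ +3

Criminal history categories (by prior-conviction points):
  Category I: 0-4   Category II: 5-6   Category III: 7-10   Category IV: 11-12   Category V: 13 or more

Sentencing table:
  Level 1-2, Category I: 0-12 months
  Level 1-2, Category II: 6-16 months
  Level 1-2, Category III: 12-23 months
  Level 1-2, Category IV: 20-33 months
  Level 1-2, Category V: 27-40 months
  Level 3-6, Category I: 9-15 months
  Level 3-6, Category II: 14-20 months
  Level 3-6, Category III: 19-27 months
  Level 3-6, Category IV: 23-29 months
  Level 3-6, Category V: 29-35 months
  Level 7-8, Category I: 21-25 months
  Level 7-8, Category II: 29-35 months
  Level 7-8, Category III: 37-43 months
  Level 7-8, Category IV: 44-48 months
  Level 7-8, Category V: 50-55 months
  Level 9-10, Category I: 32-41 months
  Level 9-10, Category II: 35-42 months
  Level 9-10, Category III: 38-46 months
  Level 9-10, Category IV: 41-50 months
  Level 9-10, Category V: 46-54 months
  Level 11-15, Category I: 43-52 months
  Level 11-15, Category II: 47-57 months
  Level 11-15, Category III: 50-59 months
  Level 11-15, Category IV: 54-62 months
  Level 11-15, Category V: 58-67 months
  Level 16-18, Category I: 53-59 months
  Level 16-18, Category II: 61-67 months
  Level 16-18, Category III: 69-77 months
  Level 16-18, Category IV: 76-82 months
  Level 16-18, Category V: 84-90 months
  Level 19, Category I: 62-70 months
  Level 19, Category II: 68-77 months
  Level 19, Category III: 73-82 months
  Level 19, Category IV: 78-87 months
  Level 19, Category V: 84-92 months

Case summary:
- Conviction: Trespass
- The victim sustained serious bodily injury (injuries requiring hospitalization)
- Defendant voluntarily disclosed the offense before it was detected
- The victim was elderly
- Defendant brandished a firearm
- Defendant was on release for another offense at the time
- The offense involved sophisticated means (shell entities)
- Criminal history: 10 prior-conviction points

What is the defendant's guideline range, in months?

73-82 months

Base offense level for trespass: 17.
§1 applies: 17 + 4 = 21.
§2 applies (level before this adjustment is 21 ≥ 9, so +4): 21 + 4 = 25.
§3 applies: 25 − 1 = 24.
§4 applies: 24 + 1 = 25.
§5 applies: 25 + 2 = 27.
§6 applies: 27 + 3 = 30.
Level 30 exceeds the maximum of 19; capped at 19.
Final offense level: 19.
Criminal history: 10 prior points → Category III (7-10).
Level 19 falls in the 19 band.
Grid: Level 19 × Category III = 73-82 months.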